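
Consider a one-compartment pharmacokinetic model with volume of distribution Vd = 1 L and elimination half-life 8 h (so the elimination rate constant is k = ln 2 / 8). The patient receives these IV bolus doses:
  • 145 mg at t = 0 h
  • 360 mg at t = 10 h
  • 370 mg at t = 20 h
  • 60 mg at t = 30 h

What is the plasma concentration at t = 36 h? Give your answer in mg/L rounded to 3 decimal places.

172.425 mg/L

k = ln 2 / 8 = 0.08664 per h
Dose 1 (145 mg at t=0 h): 145·exp(−0.08664·36) = 6.408 mg/L
Dose 2 (360 mg at t=10 h): 360·exp(−0.08664·26) = 37.840 mg/L
Dose 3 (370 mg at t=20 h): 370·exp(−0.08664·16) = 92.500 mg/L
Dose 4 (60 mg at t=30 h): 60·exp(−0.08664·6) = 35.676 mg/L
C(36) = 6.408 + 37.840 + 92.500 + 35.676 = 172.425 mg/L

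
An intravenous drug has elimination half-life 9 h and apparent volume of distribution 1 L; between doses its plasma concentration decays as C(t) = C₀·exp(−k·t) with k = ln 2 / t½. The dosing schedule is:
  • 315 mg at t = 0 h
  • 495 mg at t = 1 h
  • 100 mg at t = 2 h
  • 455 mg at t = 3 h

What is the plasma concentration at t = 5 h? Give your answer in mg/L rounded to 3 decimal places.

k = ln 2 / 9 = 0.07702 per h
Dose 1 (315 mg at t=0 h): 315·exp(−0.07702·5) = 214.324 mg/L
Dose 2 (495 mg at t=1 h): 495·exp(−0.07702·4) = 363.759 mg/L
Dose 3 (100 mg at t=2 h): 100·exp(−0.07702·3) = 79.370 mg/L
Dose 4 (455 mg at t=3 h): 455·exp(−0.07702·2) = 390.046 mg/L
C(5) = 214.324 + 363.759 + 79.370 + 390.046 = 1047.500 mg/L

1047.500 mg/L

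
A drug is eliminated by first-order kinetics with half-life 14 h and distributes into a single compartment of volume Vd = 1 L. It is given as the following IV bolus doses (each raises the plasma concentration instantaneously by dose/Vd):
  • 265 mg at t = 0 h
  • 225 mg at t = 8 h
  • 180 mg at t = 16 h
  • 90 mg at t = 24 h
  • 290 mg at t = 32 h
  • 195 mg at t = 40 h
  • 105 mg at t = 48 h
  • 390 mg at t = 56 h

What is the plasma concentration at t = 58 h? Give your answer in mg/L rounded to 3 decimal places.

650.405 mg/L

k = ln 2 / 14 = 0.04951 per h
Dose 1 (265 mg at t=0 h): 265·exp(−0.04951·58) = 15.001 mg/L
Dose 2 (225 mg at t=8 h): 225·exp(−0.04951·50) = 18.927 mg/L
Dose 3 (180 mg at t=16 h): 180·exp(−0.04951·42) = 22.500 mg/L
Dose 4 (90 mg at t=24 h): 90·exp(−0.04951·34) = 16.717 mg/L
Dose 5 (290 mg at t=32 h): 290·exp(−0.04951·26) = 80.046 mg/L
Dose 6 (195 mg at t=40 h): 195·exp(−0.04951·18) = 79.983 mg/L
Dose 7 (105 mg at t=48 h): 105·exp(−0.04951·10) = 63.998 mg/L
Dose 8 (390 mg at t=56 h): 390·exp(−0.04951·2) = 353.232 mg/L
C(58) = 15.001 + 18.927 + 22.500 + 16.717 + 80.046 + 79.983 + 63.998 + 353.232 = 650.405 mg/L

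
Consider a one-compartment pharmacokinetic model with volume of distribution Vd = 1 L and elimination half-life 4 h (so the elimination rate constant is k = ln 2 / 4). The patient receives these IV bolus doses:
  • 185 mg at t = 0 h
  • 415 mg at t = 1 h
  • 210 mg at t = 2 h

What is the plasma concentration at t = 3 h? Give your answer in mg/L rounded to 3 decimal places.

k = ln 2 / 4 = 0.17329 per h
Dose 1 (185 mg at t=0 h): 185·exp(−0.17329·3) = 110.002 mg/L
Dose 2 (415 mg at t=1 h): 415·exp(−0.17329·2) = 293.449 mg/L
Dose 3 (210 mg at t=2 h): 210·exp(−0.17329·1) = 176.588 mg/L
C(3) = 110.002 + 293.449 + 176.588 = 580.039 mg/L

580.039 mg/L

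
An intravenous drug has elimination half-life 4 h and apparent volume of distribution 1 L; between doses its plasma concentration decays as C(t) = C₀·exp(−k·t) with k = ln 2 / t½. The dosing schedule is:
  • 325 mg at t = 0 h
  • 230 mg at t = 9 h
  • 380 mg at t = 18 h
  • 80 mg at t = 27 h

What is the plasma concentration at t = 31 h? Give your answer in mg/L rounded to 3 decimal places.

k = ln 2 / 4 = 0.17329 per h
Dose 1 (325 mg at t=0 h): 325·exp(−0.17329·31) = 1.510 mg/L
Dose 2 (230 mg at t=9 h): 230·exp(−0.17329·22) = 5.082 mg/L
Dose 3 (380 mg at t=18 h): 380·exp(−0.17329·13) = 39.943 mg/L
Dose 4 (80 mg at t=27 h): 80·exp(−0.17329·4) = 40.000 mg/L
C(31) = 1.510 + 5.082 + 39.943 + 40.000 = 86.535 mg/L

86.535 mg/L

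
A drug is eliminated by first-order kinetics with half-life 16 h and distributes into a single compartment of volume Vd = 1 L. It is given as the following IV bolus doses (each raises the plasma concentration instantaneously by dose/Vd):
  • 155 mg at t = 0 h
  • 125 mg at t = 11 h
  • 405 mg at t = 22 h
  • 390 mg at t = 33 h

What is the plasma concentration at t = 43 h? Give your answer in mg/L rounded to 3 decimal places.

471.257 mg/L

k = ln 2 / 16 = 0.04332 per h
Dose 1 (155 mg at t=0 h): 155·exp(−0.04332·43) = 24.061 mg/L
Dose 2 (125 mg at t=11 h): 125·exp(−0.04332·32) = 31.250 mg/L
Dose 3 (405 mg at t=22 h): 405·exp(−0.04332·21) = 163.062 mg/L
Dose 4 (390 mg at t=33 h): 390·exp(−0.04332·10) = 252.884 mg/L
C(43) = 24.061 + 31.250 + 163.062 + 252.884 = 471.257 mg/L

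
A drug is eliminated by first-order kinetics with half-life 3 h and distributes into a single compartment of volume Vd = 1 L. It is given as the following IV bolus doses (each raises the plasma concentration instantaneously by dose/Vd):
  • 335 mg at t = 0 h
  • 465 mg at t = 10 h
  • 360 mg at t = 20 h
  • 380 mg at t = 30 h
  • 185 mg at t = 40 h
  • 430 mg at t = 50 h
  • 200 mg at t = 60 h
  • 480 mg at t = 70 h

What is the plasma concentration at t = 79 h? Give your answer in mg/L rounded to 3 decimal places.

k = ln 2 / 3 = 0.23105 per h
Dose 1 (335 mg at t=0 h): 335·exp(−0.23105·79) = 0.000 mg/L
Dose 2 (465 mg at t=10 h): 465·exp(−0.23105·69) = 0.000 mg/L
Dose 3 (360 mg at t=20 h): 360·exp(−0.23105·59) = 0.000 mg/L
Dose 4 (380 mg at t=30 h): 380·exp(−0.23105·49) = 0.005 mg/L
Dose 5 (185 mg at t=40 h): 185·exp(−0.23105·39) = 0.023 mg/L
Dose 6 (430 mg at t=50 h): 430·exp(−0.23105·29) = 0.529 mg/L
Dose 7 (200 mg at t=60 h): 200·exp(−0.23105·19) = 2.480 mg/L
Dose 8 (480 mg at t=70 h): 480·exp(−0.23105·9) = 60.000 mg/L
C(79) = 0.000 + 0.000 + 0.000 + 0.005 + 0.023 + 0.529 + 2.480 + 60.000 = 63.037 mg/L

63.037 mg/L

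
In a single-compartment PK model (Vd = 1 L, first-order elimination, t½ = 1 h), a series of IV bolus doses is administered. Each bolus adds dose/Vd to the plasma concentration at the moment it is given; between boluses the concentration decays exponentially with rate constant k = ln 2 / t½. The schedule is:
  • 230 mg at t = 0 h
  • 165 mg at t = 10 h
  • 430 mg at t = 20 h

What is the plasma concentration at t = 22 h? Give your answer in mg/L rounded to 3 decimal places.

k = ln 2 / 1 = 0.69315 per h
Dose 1 (230 mg at t=0 h): 230·exp(−0.69315·22) = 0.000 mg/L
Dose 2 (165 mg at t=10 h): 165·exp(−0.69315·12) = 0.040 mg/L
Dose 3 (430 mg at t=20 h): 430·exp(−0.69315·2) = 107.500 mg/L
C(22) = 0.000 + 0.040 + 107.500 = 107.540 mg/L

107.540 mg/L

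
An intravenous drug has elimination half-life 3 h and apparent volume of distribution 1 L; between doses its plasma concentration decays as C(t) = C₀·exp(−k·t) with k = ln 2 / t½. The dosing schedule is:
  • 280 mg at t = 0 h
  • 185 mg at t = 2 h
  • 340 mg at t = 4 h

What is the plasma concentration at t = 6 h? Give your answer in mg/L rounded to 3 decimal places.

357.604 mg/L

k = ln 2 / 3 = 0.23105 per h
Dose 1 (280 mg at t=0 h): 280·exp(−0.23105·6) = 70.000 mg/L
Dose 2 (185 mg at t=2 h): 185·exp(−0.23105·4) = 73.417 mg/L
Dose 3 (340 mg at t=4 h): 340·exp(−0.23105·2) = 214.187 mg/L
C(6) = 70.000 + 73.417 + 214.187 = 357.604 mg/L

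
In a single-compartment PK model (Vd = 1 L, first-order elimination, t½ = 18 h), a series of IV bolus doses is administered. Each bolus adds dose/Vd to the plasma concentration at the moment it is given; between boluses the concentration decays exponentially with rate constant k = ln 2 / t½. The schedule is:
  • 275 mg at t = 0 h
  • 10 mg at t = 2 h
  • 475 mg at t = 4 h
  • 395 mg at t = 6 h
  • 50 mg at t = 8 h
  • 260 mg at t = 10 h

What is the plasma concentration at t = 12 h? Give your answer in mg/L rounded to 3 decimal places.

k = ln 2 / 18 = 0.03851 per h
Dose 1 (275 mg at t=0 h): 275·exp(−0.03851·12) = 173.239 mg/L
Dose 2 (10 mg at t=2 h): 10·exp(−0.03851·10) = 6.804 mg/L
Dose 3 (475 mg at t=4 h): 475·exp(−0.03851·8) = 349.062 mg/L
Dose 4 (395 mg at t=6 h): 395·exp(−0.03851·6) = 313.512 mg/L
Dose 5 (50 mg at t=8 h): 50·exp(−0.03851·4) = 42.862 mg/L
Dose 6 (260 mg at t=10 h): 260·exp(−0.03851·2) = 240.727 mg/L
C(12) = 173.239 + 6.804 + 349.062 + 313.512 + 42.862 + 240.727 = 1126.206 mg/L

1126.206 mg/L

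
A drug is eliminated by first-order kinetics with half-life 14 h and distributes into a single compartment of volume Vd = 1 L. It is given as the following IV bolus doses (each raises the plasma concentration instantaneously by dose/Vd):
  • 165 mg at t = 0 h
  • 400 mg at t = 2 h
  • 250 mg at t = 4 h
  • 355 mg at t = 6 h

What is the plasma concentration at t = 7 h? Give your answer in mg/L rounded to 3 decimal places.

982.301 mg/L

k = ln 2 / 14 = 0.04951 per h
Dose 1 (165 mg at t=0 h): 165·exp(−0.04951·7) = 116.673 mg/L
Dose 2 (400 mg at t=2 h): 400·exp(−0.04951·5) = 312.284 mg/L
Dose 3 (250 mg at t=4 h): 250·exp(−0.04951·3) = 215.493 mg/L
Dose 4 (355 mg at t=6 h): 355·exp(−0.04951·1) = 337.852 mg/L
C(7) = 116.673 + 312.284 + 215.493 + 337.852 = 982.301 mg/L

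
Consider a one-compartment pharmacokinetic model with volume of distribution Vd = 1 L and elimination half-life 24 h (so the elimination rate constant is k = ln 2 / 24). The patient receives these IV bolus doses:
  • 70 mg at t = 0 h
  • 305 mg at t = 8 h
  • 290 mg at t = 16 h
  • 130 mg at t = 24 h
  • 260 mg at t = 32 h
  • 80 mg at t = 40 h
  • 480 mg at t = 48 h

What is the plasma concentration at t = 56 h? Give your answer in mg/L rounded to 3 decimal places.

k = ln 2 / 24 = 0.02888 per h
Dose 1 (70 mg at t=0 h): 70·exp(−0.02888·56) = 13.890 mg/L
Dose 2 (305 mg at t=8 h): 305·exp(−0.02888·48) = 76.250 mg/L
Dose 3 (290 mg at t=16 h): 290·exp(−0.02888·40) = 91.344 mg/L
Dose 4 (130 mg at t=24 h): 130·exp(−0.02888·32) = 51.591 mg/L
Dose 5 (260 mg at t=32 h): 260·exp(−0.02888·24) = 130.000 mg/L
Dose 6 (80 mg at t=40 h): 80·exp(−0.02888·16) = 50.397 mg/L
Dose 7 (480 mg at t=48 h): 480·exp(−0.02888·8) = 380.976 mg/L
C(56) = 13.890 + 76.250 + 91.344 + 51.591 + 130.000 + 50.397 + 380.976 = 794.448 mg/L

794.448 mg/L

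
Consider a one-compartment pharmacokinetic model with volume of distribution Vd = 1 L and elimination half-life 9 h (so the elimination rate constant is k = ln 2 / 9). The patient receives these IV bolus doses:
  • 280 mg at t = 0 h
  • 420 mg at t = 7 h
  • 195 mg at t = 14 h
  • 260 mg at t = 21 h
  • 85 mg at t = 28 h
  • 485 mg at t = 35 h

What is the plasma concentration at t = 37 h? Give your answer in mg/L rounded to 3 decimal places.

k = ln 2 / 9 = 0.07702 per h
Dose 1 (280 mg at t=0 h): 280·exp(−0.07702·37) = 16.203 mg/L
Dose 2 (420 mg at t=7 h): 420·exp(−0.07702·30) = 41.669 mg/L
Dose 3 (195 mg at t=14 h): 195·exp(−0.07702·23) = 33.169 mg/L
Dose 4 (260 mg at t=21 h): 260·exp(−0.07702·16) = 75.824 mg/L
Dose 5 (85 mg at t=28 h): 85·exp(−0.07702·9) = 42.500 mg/L
Dose 6 (485 mg at t=35 h): 485·exp(−0.07702·2) = 415.763 mg/L
C(37) = 16.203 + 41.669 + 33.169 + 75.824 + 42.500 + 415.763 = 625.129 mg/L

625.129 mg/L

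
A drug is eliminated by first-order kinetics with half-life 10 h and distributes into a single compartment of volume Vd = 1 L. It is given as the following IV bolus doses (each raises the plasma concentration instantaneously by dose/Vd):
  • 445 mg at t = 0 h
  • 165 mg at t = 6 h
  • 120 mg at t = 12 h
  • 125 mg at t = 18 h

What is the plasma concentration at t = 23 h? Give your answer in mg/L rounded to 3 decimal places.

k = ln 2 / 10 = 0.06931 per h
Dose 1 (445 mg at t=0 h): 445·exp(−0.06931·23) = 90.363 mg/L
Dose 2 (165 mg at t=6 h): 165·exp(−0.06931·17) = 50.785 mg/L
Dose 3 (120 mg at t=12 h): 120·exp(−0.06931·11) = 55.982 mg/L
Dose 4 (125 mg at t=18 h): 125·exp(−0.06931·5) = 88.388 mg/L
C(23) = 90.363 + 50.785 + 55.982 + 88.388 = 285.518 mg/L

285.518 mg/L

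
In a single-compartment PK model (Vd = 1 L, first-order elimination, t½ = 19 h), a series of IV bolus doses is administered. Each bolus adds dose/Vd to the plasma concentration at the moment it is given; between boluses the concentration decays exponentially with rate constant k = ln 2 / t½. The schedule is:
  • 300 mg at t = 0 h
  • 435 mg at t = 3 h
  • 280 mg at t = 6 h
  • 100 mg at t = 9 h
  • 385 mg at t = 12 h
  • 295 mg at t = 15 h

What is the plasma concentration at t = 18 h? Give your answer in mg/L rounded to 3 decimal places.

k = ln 2 / 19 = 0.03648 per h
Dose 1 (300 mg at t=0 h): 300·exp(−0.03648·18) = 155.573 mg/L
Dose 2 (435 mg at t=3 h): 435·exp(−0.03648·15) = 251.671 mg/L
Dose 3 (280 mg at t=6 h): 280·exp(−0.03648·12) = 180.731 mg/L
Dose 4 (100 mg at t=9 h): 100·exp(−0.03648·9) = 72.012 mg/L
Dose 5 (385 mg at t=12 h): 385·exp(−0.03648·6) = 309.313 mg/L
Dose 6 (295 mg at t=15 h): 295·exp(−0.03648·3) = 264.418 mg/L
C(18) = 155.573 + 251.671 + 180.731 + 72.012 + 309.313 + 264.418 = 1233.720 mg/L

1233.720 mg/L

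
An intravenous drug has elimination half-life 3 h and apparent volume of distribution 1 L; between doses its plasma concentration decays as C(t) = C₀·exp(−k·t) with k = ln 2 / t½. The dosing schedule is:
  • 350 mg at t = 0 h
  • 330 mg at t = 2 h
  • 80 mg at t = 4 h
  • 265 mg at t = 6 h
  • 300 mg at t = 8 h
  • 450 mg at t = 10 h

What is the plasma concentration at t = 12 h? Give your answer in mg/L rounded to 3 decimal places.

536.002 mg/L

k = ln 2 / 3 = 0.23105 per h
Dose 1 (350 mg at t=0 h): 350·exp(−0.23105·12) = 21.875 mg/L
Dose 2 (330 mg at t=2 h): 330·exp(−0.23105·10) = 32.740 mg/L
Dose 3 (80 mg at t=4 h): 80·exp(−0.23105·8) = 12.599 mg/L
Dose 4 (265 mg at t=6 h): 265·exp(−0.23105·6) = 66.250 mg/L
Dose 5 (300 mg at t=8 h): 300·exp(−0.23105·4) = 119.055 mg/L
Dose 6 (450 mg at t=10 h): 450·exp(−0.23105·2) = 283.482 mg/L
C(12) = 21.875 + 32.740 + 12.599 + 66.250 + 119.055 + 283.482 = 536.002 mg/L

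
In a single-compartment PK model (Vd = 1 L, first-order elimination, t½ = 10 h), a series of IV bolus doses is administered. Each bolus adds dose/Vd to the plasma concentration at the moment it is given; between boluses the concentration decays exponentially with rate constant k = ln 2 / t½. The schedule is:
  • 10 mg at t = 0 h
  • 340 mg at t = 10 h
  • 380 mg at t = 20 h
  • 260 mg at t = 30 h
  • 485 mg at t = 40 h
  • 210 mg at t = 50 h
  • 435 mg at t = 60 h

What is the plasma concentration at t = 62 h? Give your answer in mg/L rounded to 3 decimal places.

k = ln 2 / 10 = 0.06931 per h
Dose 1 (10 mg at t=0 h): 10·exp(−0.06931·62) = 0.136 mg/L
Dose 2 (340 mg at t=10 h): 340·exp(−0.06931·52) = 9.250 mg/L
Dose 3 (380 mg at t=20 h): 380·exp(−0.06931·42) = 20.676 mg/L
Dose 4 (260 mg at t=30 h): 260·exp(−0.06931·32) = 28.293 mg/L
Dose 5 (485 mg at t=40 h): 485·exp(−0.06931·22) = 105.554 mg/L
Dose 6 (210 mg at t=50 h): 210·exp(−0.06931·12) = 91.408 mg/L
Dose 7 (435 mg at t=60 h): 435·exp(−0.06931·2) = 378.689 mg/L
C(62) = 0.136 + 9.250 + 20.676 + 28.293 + 105.554 + 91.408 + 378.689 = 634.006 mg/L

634.006 mg/L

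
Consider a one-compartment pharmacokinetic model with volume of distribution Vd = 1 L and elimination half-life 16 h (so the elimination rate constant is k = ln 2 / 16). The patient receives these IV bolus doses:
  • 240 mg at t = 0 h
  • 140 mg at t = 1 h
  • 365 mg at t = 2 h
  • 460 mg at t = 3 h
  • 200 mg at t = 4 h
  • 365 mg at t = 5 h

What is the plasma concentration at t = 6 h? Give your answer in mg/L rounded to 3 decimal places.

k = ln 2 / 16 = 0.04332 per h
Dose 1 (240 mg at t=0 h): 240·exp(−0.04332·6) = 185.065 mg/L
Dose 2 (140 mg at t=1 h): 140·exp(−0.04332·5) = 112.734 mg/L
Dose 3 (365 mg at t=2 h): 365·exp(−0.04332·4) = 306.927 mg/L
Dose 4 (460 mg at t=3 h): 460·exp(−0.04332·3) = 403.938 mg/L
Dose 5 (200 mg at t=4 h): 200·exp(−0.04332·2) = 183.401 mg/L
Dose 6 (365 mg at t=5 h): 365·exp(−0.04332·1) = 349.525 mg/L
C(6) = 185.065 + 112.734 + 306.927 + 403.938 + 183.401 + 349.525 = 1541.591 mg/L

1541.591 mg/L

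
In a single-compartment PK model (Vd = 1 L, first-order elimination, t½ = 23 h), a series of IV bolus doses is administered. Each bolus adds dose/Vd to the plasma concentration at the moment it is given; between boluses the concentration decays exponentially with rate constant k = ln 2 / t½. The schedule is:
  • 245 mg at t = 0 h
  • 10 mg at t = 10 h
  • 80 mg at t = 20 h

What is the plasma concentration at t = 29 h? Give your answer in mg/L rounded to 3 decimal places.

168.872 mg/L

k = ln 2 / 23 = 0.03014 per h
Dose 1 (245 mg at t=0 h): 245·exp(−0.03014·29) = 102.237 mg/L
Dose 2 (10 mg at t=10 h): 10·exp(−0.03014·19) = 5.641 mg/L
Dose 3 (80 mg at t=20 h): 80·exp(−0.03014·9) = 60.995 mg/L
C(29) = 102.237 + 5.641 + 60.995 = 168.872 mg/L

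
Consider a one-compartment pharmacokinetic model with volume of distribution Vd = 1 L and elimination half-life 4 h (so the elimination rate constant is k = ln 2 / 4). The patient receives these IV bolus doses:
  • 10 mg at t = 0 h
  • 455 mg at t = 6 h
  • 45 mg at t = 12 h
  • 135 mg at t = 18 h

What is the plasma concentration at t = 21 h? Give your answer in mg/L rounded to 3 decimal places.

k = ln 2 / 4 = 0.17329 per h
Dose 1 (10 mg at t=0 h): 10·exp(−0.17329·21) = 0.263 mg/L
Dose 2 (455 mg at t=6 h): 455·exp(−0.17329·15) = 33.818 mg/L
Dose 3 (45 mg at t=12 h): 45·exp(−0.17329·9) = 9.460 mg/L
Dose 4 (135 mg at t=18 h): 135·exp(−0.17329·3) = 80.271 mg/L
C(21) = 0.263 + 33.818 + 9.460 + 80.271 = 123.812 mg/L

123.812 mg/L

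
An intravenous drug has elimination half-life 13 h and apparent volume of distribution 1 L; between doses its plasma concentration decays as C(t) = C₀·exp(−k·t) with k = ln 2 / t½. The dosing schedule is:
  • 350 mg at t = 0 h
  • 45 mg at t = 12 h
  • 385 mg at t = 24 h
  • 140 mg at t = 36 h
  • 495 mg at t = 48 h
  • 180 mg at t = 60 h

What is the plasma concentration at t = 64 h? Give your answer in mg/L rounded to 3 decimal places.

k = ln 2 / 13 = 0.05332 per h
Dose 1 (350 mg at t=0 h): 350·exp(−0.05332·64) = 11.537 mg/L
Dose 2 (45 mg at t=12 h): 45·exp(−0.05332·52) = 2.812 mg/L
Dose 3 (385 mg at t=24 h): 385·exp(−0.05332·40) = 45.626 mg/L
Dose 4 (140 mg at t=36 h): 140·exp(−0.05332·28) = 31.460 mg/L
Dose 5 (495 mg at t=48 h): 495·exp(−0.05332·16) = 210.915 mg/L
Dose 6 (180 mg at t=60 h): 180·exp(−0.05332·4) = 145.428 mg/L
C(64) = 11.537 + 2.812 + 45.626 + 31.460 + 210.915 + 145.428 = 447.778 mg/L

447.778 mg/L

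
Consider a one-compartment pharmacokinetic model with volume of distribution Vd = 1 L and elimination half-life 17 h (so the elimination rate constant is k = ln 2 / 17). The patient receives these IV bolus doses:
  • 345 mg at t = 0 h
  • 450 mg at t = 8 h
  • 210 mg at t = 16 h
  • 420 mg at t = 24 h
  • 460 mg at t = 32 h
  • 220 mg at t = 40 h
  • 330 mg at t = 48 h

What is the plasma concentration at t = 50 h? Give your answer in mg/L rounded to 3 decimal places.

k = ln 2 / 17 = 0.04077 per h
Dose 1 (345 mg at t=0 h): 345·exp(−0.04077·50) = 44.920 mg/L
Dose 2 (450 mg at t=8 h): 450·exp(−0.04077·42) = 81.188 mg/L
Dose 3 (210 mg at t=16 h): 210·exp(−0.04077·34) = 52.500 mg/L
Dose 4 (420 mg at t=24 h): 420·exp(−0.04077·26) = 145.496 mg/L
Dose 5 (460 mg at t=32 h): 460·exp(−0.04077·18) = 220.811 mg/L
Dose 6 (220 mg at t=40 h): 220·exp(−0.04077·10) = 146.334 mg/L
Dose 7 (330 mg at t=48 h): 330·exp(−0.04077·2) = 304.158 mg/L
C(50) = 44.920 + 81.188 + 52.500 + 145.496 + 220.811 + 146.334 + 304.158 = 995.406 mg/L

995.406 mg/L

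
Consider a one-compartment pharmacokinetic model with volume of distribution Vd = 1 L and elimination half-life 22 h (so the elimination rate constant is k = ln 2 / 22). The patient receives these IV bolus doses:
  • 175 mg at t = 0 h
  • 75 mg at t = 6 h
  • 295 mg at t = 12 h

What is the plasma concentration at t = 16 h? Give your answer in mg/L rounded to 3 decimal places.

420.508 mg/L

k = ln 2 / 22 = 0.03151 per h
Dose 1 (175 mg at t=0 h): 175·exp(−0.03151·16) = 105.708 mg/L
Dose 2 (75 mg at t=6 h): 75·exp(−0.03151·10) = 54.731 mg/L
Dose 3 (295 mg at t=12 h): 295·exp(−0.03151·4) = 260.069 mg/L
C(16) = 105.708 + 54.731 + 260.069 = 420.508 mg/L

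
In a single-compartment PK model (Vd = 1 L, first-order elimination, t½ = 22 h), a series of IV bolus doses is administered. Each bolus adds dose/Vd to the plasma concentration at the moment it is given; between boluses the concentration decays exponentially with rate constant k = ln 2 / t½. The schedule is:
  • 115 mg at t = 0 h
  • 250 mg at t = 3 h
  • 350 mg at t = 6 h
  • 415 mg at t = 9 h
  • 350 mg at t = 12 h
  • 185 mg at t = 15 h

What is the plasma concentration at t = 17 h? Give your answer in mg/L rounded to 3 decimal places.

1270.860 mg/L

k = ln 2 / 22 = 0.03151 per h
Dose 1 (115 mg at t=0 h): 115·exp(−0.03151·17) = 67.311 mg/L
Dose 2 (250 mg at t=3 h): 250·exp(−0.03151·14) = 160.833 mg/L
Dose 3 (350 mg at t=6 h): 350·exp(−0.03151·11) = 247.487 mg/L
Dose 4 (415 mg at t=9 h): 415·exp(−0.03151·8) = 322.539 mg/L
Dose 5 (350 mg at t=12 h): 350·exp(−0.03151·5) = 298.987 mg/L
Dose 6 (185 mg at t=15 h): 185·exp(−0.03151·2) = 173.702 mg/L
C(17) = 67.311 + 160.833 + 247.487 + 322.539 + 298.987 + 173.702 = 1270.860 mg/L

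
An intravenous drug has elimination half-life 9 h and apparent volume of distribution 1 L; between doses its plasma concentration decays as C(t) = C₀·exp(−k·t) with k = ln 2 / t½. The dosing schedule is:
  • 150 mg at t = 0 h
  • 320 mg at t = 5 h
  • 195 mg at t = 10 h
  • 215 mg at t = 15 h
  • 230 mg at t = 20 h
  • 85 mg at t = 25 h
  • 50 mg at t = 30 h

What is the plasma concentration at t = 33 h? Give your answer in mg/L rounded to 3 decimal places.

k = ln 2 / 9 = 0.07702 per h
Dose 1 (150 mg at t=0 h): 150·exp(−0.07702·33) = 11.812 mg/L
Dose 2 (320 mg at t=5 h): 320·exp(−0.07702·28) = 37.035 mg/L
Dose 3 (195 mg at t=10 h): 195·exp(−0.07702·23) = 33.169 mg/L
Dose 4 (215 mg at t=15 h): 215·exp(−0.07702·18) = 53.750 mg/L
Dose 5 (230 mg at t=20 h): 230·exp(−0.07702·13) = 84.510 mg/L
Dose 6 (85 mg at t=25 h): 85·exp(−0.07702·8) = 45.903 mg/L
Dose 7 (50 mg at t=30 h): 50·exp(−0.07702·3) = 39.685 mg/L
C(33) = 11.812 + 37.035 + 33.169 + 53.750 + 84.510 + 45.903 + 39.685 = 305.863 mg/L

305.863 mg/L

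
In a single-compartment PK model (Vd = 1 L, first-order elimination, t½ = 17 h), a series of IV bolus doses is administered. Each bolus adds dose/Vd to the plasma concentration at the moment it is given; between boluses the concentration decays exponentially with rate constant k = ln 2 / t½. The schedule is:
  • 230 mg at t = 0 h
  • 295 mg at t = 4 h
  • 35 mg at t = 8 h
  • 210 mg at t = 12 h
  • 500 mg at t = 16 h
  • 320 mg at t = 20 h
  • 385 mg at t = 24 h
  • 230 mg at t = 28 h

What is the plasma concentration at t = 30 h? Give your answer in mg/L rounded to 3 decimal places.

k = ln 2 / 17 = 0.04077 per h
Dose 1 (230 mg at t=0 h): 230·exp(−0.04077·30) = 67.686 mg/L
Dose 2 (295 mg at t=4 h): 295·exp(−0.04077·26) = 102.193 mg/L
Dose 3 (35 mg at t=8 h): 35·exp(−0.04077·22) = 14.272 mg/L
Dose 4 (210 mg at t=12 h): 210·exp(−0.04077·18) = 100.805 mg/L
Dose 5 (500 mg at t=16 h): 500·exp(−0.04077·14) = 282.529 mg/L
Dose 6 (320 mg at t=20 h): 320·exp(−0.04077·10) = 212.850 mg/L
Dose 7 (385 mg at t=24 h): 385·exp(−0.04077·6) = 301.450 mg/L
Dose 8 (230 mg at t=28 h): 230·exp(−0.04077·2) = 211.989 mg/L
C(30) = 67.686 + 102.193 + 14.272 + 100.805 + 282.529 + 212.850 + 301.450 + 211.989 = 1293.774 mg/L

1293.774 mg/L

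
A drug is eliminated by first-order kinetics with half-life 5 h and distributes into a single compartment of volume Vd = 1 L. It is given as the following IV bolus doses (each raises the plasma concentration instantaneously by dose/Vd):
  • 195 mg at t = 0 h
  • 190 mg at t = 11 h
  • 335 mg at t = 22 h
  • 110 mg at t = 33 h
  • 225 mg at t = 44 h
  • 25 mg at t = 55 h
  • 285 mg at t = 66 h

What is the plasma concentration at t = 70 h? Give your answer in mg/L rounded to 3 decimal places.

k = ln 2 / 5 = 0.13863 per h
Dose 1 (195 mg at t=0 h): 195·exp(−0.13863·70) = 0.012 mg/L
Dose 2 (190 mg at t=11 h): 190·exp(−0.13863·59) = 0.053 mg/L
Dose 3 (335 mg at t=22 h): 335·exp(−0.13863·48) = 0.432 mg/L
Dose 4 (110 mg at t=33 h): 110·exp(−0.13863·37) = 0.651 mg/L
Dose 5 (225 mg at t=44 h): 225·exp(−0.13863·26) = 6.121 mg/L
Dose 6 (25 mg at t=55 h): 25·exp(−0.13863·15) = 3.125 mg/L
Dose 7 (285 mg at t=66 h): 285·exp(−0.13863·4) = 163.690 mg/L
C(70) = 0.012 + 0.053 + 0.432 + 0.651 + 6.121 + 3.125 + 163.690 = 174.084 mg/L

174.084 mg/L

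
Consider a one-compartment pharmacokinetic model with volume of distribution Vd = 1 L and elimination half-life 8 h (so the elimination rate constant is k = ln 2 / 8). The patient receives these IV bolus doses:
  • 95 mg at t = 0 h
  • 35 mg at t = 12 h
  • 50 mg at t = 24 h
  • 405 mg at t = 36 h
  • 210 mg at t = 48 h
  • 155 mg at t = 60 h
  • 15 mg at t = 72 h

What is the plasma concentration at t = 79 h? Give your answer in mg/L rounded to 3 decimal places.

62.764 mg/L

k = ln 2 / 8 = 0.08664 per h
Dose 1 (95 mg at t=0 h): 95·exp(−0.08664·79) = 0.101 mg/L
Dose 2 (35 mg at t=12 h): 35·exp(−0.08664·67) = 0.105 mg/L
Dose 3 (50 mg at t=24 h): 50·exp(−0.08664·55) = 0.426 mg/L
Dose 4 (405 mg at t=36 h): 405·exp(−0.08664·43) = 9.759 mg/L
Dose 5 (210 mg at t=48 h): 210·exp(−0.08664·31) = 14.313 mg/L
Dose 6 (155 mg at t=60 h): 155·exp(−0.08664·19) = 29.880 mg/L
Dose 7 (15 mg at t=72 h): 15·exp(−0.08664·7) = 8.179 mg/L
C(79) = 0.101 + 0.105 + 0.426 + 9.759 + 14.313 + 29.880 + 8.179 = 62.764 mg/L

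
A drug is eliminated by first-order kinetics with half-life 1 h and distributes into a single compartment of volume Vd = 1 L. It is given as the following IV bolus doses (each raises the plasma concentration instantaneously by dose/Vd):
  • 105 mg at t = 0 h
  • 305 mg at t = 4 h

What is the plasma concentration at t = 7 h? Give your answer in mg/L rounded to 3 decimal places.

k = ln 2 / 1 = 0.69315 per h
Dose 1 (105 mg at t=0 h): 105·exp(−0.69315·7) = 0.820 mg/L
Dose 2 (305 mg at t=4 h): 305·exp(−0.69315·3) = 38.125 mg/L
C(7) = 0.820 + 38.125 = 38.945 mg/L

38.945 mg/L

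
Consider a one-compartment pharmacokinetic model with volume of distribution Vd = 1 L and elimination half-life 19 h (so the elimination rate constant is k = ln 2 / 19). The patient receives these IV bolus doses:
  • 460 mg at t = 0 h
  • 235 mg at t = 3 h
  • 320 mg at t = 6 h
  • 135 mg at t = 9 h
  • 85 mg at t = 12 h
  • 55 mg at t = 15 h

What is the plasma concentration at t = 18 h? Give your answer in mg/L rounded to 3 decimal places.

795.861 mg/L

k = ln 2 / 19 = 0.03648 per h
Dose 1 (460 mg at t=0 h): 460·exp(−0.03648·18) = 238.546 mg/L
Dose 2 (235 mg at t=3 h): 235·exp(−0.03648·15) = 135.960 mg/L
Dose 3 (320 mg at t=6 h): 320·exp(−0.03648·12) = 206.550 mg/L
Dose 4 (135 mg at t=9 h): 135·exp(−0.03648·9) = 97.217 mg/L
Dose 5 (85 mg at t=12 h): 85·exp(−0.03648·6) = 68.290 mg/L
Dose 6 (55 mg at t=15 h): 55·exp(−0.03648·3) = 49.298 mg/L
C(18) = 238.546 + 135.960 + 206.550 + 97.217 + 68.290 + 49.298 = 795.861 mg/L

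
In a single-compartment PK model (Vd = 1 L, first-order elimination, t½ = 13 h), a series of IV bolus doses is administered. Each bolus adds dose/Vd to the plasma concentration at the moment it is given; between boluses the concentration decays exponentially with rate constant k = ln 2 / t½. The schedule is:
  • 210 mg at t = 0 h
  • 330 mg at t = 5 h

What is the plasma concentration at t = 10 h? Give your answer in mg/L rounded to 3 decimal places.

375.988 mg/L

k = ln 2 / 13 = 0.05332 per h
Dose 1 (210 mg at t=0 h): 210·exp(−0.05332·10) = 123.213 mg/L
Dose 2 (330 mg at t=5 h): 330·exp(−0.05332·5) = 252.774 mg/L
C(10) = 123.213 + 252.774 = 375.988 mg/L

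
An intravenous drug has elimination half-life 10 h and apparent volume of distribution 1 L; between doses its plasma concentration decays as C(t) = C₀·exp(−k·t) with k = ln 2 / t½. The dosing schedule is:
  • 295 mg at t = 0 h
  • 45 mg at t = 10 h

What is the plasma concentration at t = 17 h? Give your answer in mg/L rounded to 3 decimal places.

k = ln 2 / 10 = 0.06931 per h
Dose 1 (295 mg at t=0 h): 295·exp(−0.06931·17) = 90.797 mg/L
Dose 2 (45 mg at t=10 h): 45·exp(−0.06931·7) = 27.701 mg/L
C(17) = 90.797 + 27.701 = 118.498 mg/L

118.498 mg/L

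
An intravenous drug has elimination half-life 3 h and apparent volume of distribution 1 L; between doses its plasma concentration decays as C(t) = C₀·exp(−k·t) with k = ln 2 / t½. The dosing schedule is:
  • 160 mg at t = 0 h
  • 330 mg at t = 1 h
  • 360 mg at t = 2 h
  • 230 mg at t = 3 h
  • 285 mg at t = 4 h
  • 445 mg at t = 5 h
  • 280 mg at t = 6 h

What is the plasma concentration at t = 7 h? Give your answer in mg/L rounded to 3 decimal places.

963.985 mg/L

k = ln 2 / 3 = 0.23105 per h
Dose 1 (160 mg at t=0 h): 160·exp(−0.23105·7) = 31.748 mg/L
Dose 2 (330 mg at t=1 h): 330·exp(−0.23105·6) = 82.500 mg/L
Dose 3 (360 mg at t=2 h): 360·exp(−0.23105·5) = 113.393 mg/L
Dose 4 (230 mg at t=3 h): 230·exp(−0.23105·4) = 91.276 mg/L
Dose 5 (285 mg at t=4 h): 285·exp(−0.23105·3) = 142.500 mg/L
Dose 6 (445 mg at t=5 h): 445·exp(−0.23105·2) = 280.332 mg/L
Dose 7 (280 mg at t=6 h): 280·exp(−0.23105·1) = 222.236 mg/L
C(7) = 31.748 + 82.500 + 113.393 + 91.276 + 142.500 + 280.332 + 222.236 = 963.985 mg/L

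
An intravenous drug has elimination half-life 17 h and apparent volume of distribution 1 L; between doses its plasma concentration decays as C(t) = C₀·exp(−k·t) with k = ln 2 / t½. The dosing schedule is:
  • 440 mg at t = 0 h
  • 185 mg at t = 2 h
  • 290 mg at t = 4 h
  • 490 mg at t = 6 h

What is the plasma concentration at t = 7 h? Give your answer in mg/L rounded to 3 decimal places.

k = ln 2 / 17 = 0.04077 per h
Dose 1 (440 mg at t=0 h): 440·exp(−0.04077·7) = 330.749 mg/L
Dose 2 (185 mg at t=2 h): 185·exp(−0.04077·5) = 150.881 mg/L
Dose 3 (290 mg at t=4 h): 290·exp(−0.04077·3) = 256.611 mg/L
Dose 4 (490 mg at t=6 h): 490·exp(−0.04077·1) = 470.423 mg/L
C(7) = 330.749 + 150.881 + 256.611 + 470.423 = 1208.664 mg/L

1208.664 mg/L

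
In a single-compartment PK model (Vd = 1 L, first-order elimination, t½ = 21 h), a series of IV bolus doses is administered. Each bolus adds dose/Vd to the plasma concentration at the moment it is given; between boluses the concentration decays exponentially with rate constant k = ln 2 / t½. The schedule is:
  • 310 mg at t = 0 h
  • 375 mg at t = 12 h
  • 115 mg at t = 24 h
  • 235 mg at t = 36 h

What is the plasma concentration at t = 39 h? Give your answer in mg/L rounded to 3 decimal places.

522.318 mg/L

k = ln 2 / 21 = 0.03301 per h
Dose 1 (310 mg at t=0 h): 310·exp(−0.03301·39) = 85.567 mg/L
Dose 2 (375 mg at t=12 h): 375·exp(−0.03301·27) = 153.813 mg/L
Dose 3 (115 mg at t=24 h): 115·exp(−0.03301·15) = 70.093 mg/L
Dose 4 (235 mg at t=36 h): 235·exp(−0.03301·3) = 212.845 mg/L
C(39) = 85.567 + 153.813 + 70.093 + 212.845 = 522.318 mg/L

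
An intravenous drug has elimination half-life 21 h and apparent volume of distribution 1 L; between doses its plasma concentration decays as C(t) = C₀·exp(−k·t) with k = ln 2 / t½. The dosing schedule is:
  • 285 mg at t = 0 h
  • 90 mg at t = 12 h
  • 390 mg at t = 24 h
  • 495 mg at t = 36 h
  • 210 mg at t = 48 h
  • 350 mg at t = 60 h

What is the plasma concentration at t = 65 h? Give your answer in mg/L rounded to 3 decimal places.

k = ln 2 / 21 = 0.03301 per h
Dose 1 (285 mg at t=0 h): 285·exp(−0.03301·65) = 33.349 mg/L
Dose 2 (90 mg at t=12 h): 90·exp(−0.03301·53) = 15.649 mg/L
Dose 3 (390 mg at t=24 h): 390·exp(−0.03301·41) = 100.772 mg/L
Dose 4 (495 mg at t=36 h): 495·exp(−0.03301·29) = 190.063 mg/L
Dose 5 (210 mg at t=48 h): 210·exp(−0.03301·17) = 119.820 mg/L
Dose 6 (350 mg at t=60 h): 350·exp(−0.03301·5) = 296.752 mg/L
C(65) = 33.349 + 15.649 + 100.772 + 190.063 + 119.820 + 296.752 = 756.405 mg/L

756.405 mg/L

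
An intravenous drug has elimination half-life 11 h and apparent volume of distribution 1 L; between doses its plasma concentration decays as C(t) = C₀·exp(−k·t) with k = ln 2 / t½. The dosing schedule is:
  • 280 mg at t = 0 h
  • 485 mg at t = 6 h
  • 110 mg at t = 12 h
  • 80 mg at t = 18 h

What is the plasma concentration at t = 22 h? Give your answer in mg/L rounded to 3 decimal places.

367.715 mg/L

k = ln 2 / 11 = 0.06301 per h
Dose 1 (280 mg at t=0 h): 280·exp(−0.06301·22) = 70.000 mg/L
Dose 2 (485 mg at t=6 h): 485·exp(−0.06301·16) = 176.962 mg/L
Dose 3 (110 mg at t=12 h): 110·exp(−0.06301·10) = 58.577 mg/L
Dose 4 (80 mg at t=18 h): 80·exp(−0.06301·4) = 62.176 mg/L
C(22) = 70.000 + 176.962 + 58.577 + 62.176 = 367.715 mg/L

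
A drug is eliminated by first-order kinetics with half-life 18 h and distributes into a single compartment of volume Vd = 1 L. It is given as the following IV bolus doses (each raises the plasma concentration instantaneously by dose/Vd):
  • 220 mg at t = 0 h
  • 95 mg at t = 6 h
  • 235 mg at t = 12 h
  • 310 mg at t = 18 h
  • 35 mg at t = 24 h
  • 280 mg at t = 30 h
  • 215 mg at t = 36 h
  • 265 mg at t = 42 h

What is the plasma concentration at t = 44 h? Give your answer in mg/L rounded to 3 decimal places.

k = ln 2 / 18 = 0.03851 per h
Dose 1 (220 mg at t=0 h): 220·exp(−0.03851·44) = 40.418 mg/L
Dose 2 (95 mg at t=6 h): 95·exp(−0.03851·38) = 21.990 mg/L
Dose 3 (235 mg at t=12 h): 235·exp(−0.03851·32) = 68.534 mg/L
Dose 4 (310 mg at t=18 h): 310·exp(−0.03851·26) = 113.904 mg/L
Dose 5 (35 mg at t=24 h): 35·exp(−0.03851·20) = 16.203 mg/L
Dose 6 (280 mg at t=30 h): 280·exp(−0.03851·14) = 163.314 mg/L
Dose 7 (215 mg at t=36 h): 215·exp(−0.03851·8) = 157.996 mg/L
Dose 8 (265 mg at t=42 h): 265·exp(−0.03851·2) = 245.357 mg/L
C(44) = 40.418 + 21.990 + 68.534 + 113.904 + 16.203 + 163.314 + 157.996 + 245.357 = 827.715 mg/L

827.715 mg/L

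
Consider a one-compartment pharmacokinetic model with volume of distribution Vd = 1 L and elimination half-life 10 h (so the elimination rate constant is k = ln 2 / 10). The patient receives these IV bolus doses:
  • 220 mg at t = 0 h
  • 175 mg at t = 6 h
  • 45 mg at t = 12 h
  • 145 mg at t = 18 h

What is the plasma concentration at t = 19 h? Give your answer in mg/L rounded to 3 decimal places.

k = ln 2 / 10 = 0.06931 per h
Dose 1 (220 mg at t=0 h): 220·exp(−0.06931·19) = 58.948 mg/L
Dose 2 (175 mg at t=6 h): 175·exp(−0.06931·13) = 71.072 mg/L
Dose 3 (45 mg at t=12 h): 45·exp(−0.06931·7) = 27.701 mg/L
Dose 4 (145 mg at t=18 h): 145·exp(−0.06931·1) = 135.290 mg/L
C(19) = 58.948 + 71.072 + 27.701 + 135.290 = 293.010 mg/L

293.010 mg/L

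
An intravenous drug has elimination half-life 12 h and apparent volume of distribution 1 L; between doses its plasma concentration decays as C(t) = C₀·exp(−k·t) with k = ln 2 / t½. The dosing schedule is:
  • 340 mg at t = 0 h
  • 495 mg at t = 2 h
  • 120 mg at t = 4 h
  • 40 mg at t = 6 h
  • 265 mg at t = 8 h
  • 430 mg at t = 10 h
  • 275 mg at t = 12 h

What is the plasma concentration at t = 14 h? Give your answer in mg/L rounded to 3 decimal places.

1265.171 mg/L

k = ln 2 / 12 = 0.05776 per h
Dose 1 (340 mg at t=0 h): 340·exp(−0.05776·14) = 151.453 mg/L
Dose 2 (495 mg at t=2 h): 495·exp(−0.05776·12) = 247.500 mg/L
Dose 3 (120 mg at t=4 h): 120·exp(−0.05776·10) = 67.348 mg/L
Dose 4 (40 mg at t=6 h): 40·exp(−0.05776·8) = 25.198 mg/L
Dose 5 (265 mg at t=8 h): 265·exp(−0.05776·6) = 187.383 mg/L
Dose 6 (430 mg at t=10 h): 430·exp(−0.05776·4) = 341.291 mg/L
Dose 7 (275 mg at t=12 h): 275·exp(−0.05776·2) = 244.997 mg/L
C(14) = 151.453 + 247.500 + 67.348 + 25.198 + 187.383 + 341.291 + 244.997 = 1265.171 mg/L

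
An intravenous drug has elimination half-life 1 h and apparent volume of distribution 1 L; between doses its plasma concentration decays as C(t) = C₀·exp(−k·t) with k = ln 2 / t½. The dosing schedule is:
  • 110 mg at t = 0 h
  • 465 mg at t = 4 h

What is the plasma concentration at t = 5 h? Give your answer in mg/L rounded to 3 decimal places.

235.938 mg/L

k = ln 2 / 1 = 0.69315 per h
Dose 1 (110 mg at t=0 h): 110·exp(−0.69315·5) = 3.438 mg/L
Dose 2 (465 mg at t=4 h): 465·exp(−0.69315·1) = 232.500 mg/L
C(5) = 3.438 + 232.500 = 235.938 mg/L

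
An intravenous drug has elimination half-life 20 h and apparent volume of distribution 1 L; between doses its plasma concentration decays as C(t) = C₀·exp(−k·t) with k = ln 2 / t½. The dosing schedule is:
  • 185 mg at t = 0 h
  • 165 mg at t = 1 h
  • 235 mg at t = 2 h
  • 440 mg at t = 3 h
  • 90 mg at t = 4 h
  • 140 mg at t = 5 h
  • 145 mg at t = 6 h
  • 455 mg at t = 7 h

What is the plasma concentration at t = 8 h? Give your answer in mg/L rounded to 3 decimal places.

k = ln 2 / 20 = 0.03466 per h
Dose 1 (185 mg at t=0 h): 185·exp(−0.03466·8) = 140.204 mg/L
Dose 2 (165 mg at t=1 h): 165·exp(−0.03466·7) = 129.456 mg/L
Dose 3 (235 mg at t=2 h): 235·exp(−0.03466·6) = 190.879 mg/L
Dose 4 (440 mg at t=3 h): 440·exp(−0.03466·5) = 369.994 mg/L
Dose 5 (90 mg at t=4 h): 90·exp(−0.03466·4) = 78.350 mg/L
Dose 6 (140 mg at t=5 h): 140·exp(−0.03466·3) = 126.175 mg/L
Dose 7 (145 mg at t=6 h): 145·exp(−0.03466·2) = 135.290 mg/L
Dose 8 (455 mg at t=7 h): 455·exp(−0.03466·1) = 439.501 mg/L
C(8) = 140.204 + 129.456 + 190.879 + 369.994 + 78.350 + 126.175 + 135.290 + 439.501 = 1609.849 mg/L

1609.849 mg/L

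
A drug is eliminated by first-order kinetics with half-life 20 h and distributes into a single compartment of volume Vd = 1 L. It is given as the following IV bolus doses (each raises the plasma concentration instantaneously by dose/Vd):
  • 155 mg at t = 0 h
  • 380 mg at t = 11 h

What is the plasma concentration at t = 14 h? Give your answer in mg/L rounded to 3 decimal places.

437.889 mg/L

k = ln 2 / 20 = 0.03466 per h
Dose 1 (155 mg at t=0 h): 155·exp(−0.03466·14) = 95.414 mg/L
Dose 2 (380 mg at t=11 h): 380·exp(−0.03466·3) = 342.475 mg/L
C(14) = 95.414 + 342.475 = 437.889 mg/L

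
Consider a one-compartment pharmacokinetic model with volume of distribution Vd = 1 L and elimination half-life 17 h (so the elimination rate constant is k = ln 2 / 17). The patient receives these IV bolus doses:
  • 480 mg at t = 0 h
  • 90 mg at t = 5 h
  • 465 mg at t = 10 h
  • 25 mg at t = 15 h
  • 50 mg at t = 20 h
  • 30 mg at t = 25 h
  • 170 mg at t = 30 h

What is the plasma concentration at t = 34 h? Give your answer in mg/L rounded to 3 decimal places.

k = ln 2 / 17 = 0.04077 per h
Dose 1 (480 mg at t=0 h): 480·exp(−0.04077·34) = 120.000 mg/L
Dose 2 (90 mg at t=5 h): 90·exp(−0.04077·29) = 27.588 mg/L
Dose 3 (465 mg at t=10 h): 465·exp(−0.04077·24) = 174.771 mg/L
Dose 4 (25 mg at t=15 h): 25·exp(−0.04077·19) = 11.521 mg/L
Dose 5 (50 mg at t=20 h): 50·exp(−0.04077·14) = 28.253 mg/L
Dose 6 (30 mg at t=25 h): 30·exp(−0.04077·9) = 20.785 mg/L
Dose 7 (170 mg at t=30 h): 170·exp(−0.04077·4) = 144.417 mg/L
C(34) = 120.000 + 27.588 + 174.771 + 11.521 + 28.253 + 20.785 + 144.417 = 527.335 mg/L

527.335 mg/L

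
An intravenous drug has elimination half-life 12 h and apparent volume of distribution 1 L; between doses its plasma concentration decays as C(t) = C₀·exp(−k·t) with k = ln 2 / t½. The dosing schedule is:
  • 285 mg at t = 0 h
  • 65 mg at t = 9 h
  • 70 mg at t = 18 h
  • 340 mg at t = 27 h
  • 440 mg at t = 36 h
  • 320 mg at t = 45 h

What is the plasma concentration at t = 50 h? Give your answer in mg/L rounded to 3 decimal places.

k = ln 2 / 12 = 0.05776 per h
Dose 1 (285 mg at t=0 h): 285·exp(−0.05776·50) = 15.869 mg/L
Dose 2 (65 mg at t=9 h): 65·exp(−0.05776·41) = 6.087 mg/L
Dose 3 (70 mg at t=18 h): 70·exp(−0.05776·32) = 11.024 mg/L
Dose 4 (340 mg at t=27 h): 340·exp(−0.05776·23) = 90.054 mg/L
Dose 5 (440 mg at t=36 h): 440·exp(−0.05776·14) = 195.998 mg/L
Dose 6 (320 mg at t=45 h): 320·exp(−0.05776·5) = 239.729 mg/L
C(50) = 15.869 + 6.087 + 11.024 + 90.054 + 195.998 + 239.729 = 558.762 mg/L

558.762 mg/L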